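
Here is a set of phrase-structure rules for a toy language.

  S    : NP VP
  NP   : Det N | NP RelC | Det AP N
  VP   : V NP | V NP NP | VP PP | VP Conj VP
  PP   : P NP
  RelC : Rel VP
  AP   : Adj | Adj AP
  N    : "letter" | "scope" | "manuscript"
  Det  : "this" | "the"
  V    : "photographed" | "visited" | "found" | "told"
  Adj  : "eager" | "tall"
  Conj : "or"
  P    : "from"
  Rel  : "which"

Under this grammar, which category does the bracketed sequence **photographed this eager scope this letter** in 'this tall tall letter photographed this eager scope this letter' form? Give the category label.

S
  NP
    Det: this
    AP
      Adj: tall
      AP
        Adj: tall
    N: letter
  VP
    V: photographed
    NP
      Det: this
      AP
        Adj: eager
      N: scope
    NP
      Det: this
      N: letter
The span 'photographed this eager scope this letter' is the VP node built by VP → V NP NP.

VP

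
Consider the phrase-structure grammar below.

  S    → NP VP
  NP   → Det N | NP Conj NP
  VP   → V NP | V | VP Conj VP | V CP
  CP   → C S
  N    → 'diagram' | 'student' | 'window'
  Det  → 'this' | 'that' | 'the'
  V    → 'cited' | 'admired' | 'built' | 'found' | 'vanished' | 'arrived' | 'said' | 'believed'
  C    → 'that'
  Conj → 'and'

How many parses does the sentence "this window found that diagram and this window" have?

[S [NP [Det this] [N window]] [VP [V found] [NP [NP [Det that] [N diagram]] [Conj and] [NP [Det this] [N window]]]]]
No rule offers an alternative attachment or grouping for any span, so this is the only derivation.

1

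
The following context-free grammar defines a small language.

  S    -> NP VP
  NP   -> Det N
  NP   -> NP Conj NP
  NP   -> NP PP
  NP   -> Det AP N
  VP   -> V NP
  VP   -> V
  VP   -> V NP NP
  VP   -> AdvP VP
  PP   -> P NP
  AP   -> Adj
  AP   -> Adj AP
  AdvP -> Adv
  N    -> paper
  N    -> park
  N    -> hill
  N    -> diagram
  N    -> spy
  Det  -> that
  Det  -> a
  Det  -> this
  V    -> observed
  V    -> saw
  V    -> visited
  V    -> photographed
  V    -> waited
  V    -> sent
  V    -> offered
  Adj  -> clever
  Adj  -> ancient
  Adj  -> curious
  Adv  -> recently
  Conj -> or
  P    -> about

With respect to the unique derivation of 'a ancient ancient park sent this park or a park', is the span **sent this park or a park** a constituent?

Yes

[S [NP [Det a] [AP [Adj ancient] [AP [Adj ancient]]] [N park]] [VP [V sent] [NP [NP [Det this] [N park]] [Conj or] [NP [Det a] [N park]]]]]
The words 'sent this park or a park' are exhaustively dominated by a single VP node (built by VP → V NP), so they form a constituent.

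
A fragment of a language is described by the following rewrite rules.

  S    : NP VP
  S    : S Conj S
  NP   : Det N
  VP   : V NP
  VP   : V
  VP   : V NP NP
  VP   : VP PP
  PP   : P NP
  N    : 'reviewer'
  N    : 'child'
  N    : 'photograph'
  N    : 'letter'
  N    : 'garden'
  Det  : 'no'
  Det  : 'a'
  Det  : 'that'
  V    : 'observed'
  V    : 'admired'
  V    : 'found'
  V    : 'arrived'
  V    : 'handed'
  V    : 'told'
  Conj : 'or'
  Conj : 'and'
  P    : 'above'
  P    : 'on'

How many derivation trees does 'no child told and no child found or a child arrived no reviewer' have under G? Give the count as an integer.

The two bracketings:
[S [S [NP [Det no] [N child]] [VP [V told]]] [Conj and] [S [S [NP [Det no] [N child]] [VP [V found]]] [Conj or] [S [NP [Det a] [N child]] [VP [V arrived] [NP [Det no] [N reviewer]]]]]]
[S [S [S [NP [Det no] [N child]] [VP [V told]]] [Conj and] [S [NP [Det no] [N child]] [VP [V found]]]] [Conj or] [S [NP [Det a] [N child]] [VP [V arrived] [NP [Det no] [N reviewer]]]]]
The trees differ in how a recursive rule is bracketed over the same span.

2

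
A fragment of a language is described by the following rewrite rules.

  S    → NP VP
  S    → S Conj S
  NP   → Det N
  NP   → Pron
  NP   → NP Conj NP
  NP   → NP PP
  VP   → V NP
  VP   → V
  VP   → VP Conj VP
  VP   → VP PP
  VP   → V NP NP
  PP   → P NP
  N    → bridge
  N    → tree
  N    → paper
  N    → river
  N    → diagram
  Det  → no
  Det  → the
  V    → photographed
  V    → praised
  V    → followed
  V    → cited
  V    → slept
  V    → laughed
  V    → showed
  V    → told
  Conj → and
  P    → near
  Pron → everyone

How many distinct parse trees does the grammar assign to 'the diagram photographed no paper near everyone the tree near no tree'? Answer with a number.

2

The two bracketings:
[S [NP [Det the] [N diagram]] [VP [VP [V photographed] [NP [NP [Det no] [N paper]] [PP [P near] [NP [Pron everyone]]]] [NP [Det the] [N tree]]] [PP [P near] [NP [Det no] [N tree]]]]]
[S [NP [Det the] [N diagram]] [VP [V photographed] [NP [NP [Det no] [N paper]] [PP [P near] [NP [Pron everyone]]]] [NP [NP [Det the] [N tree]] [PP [P near] [NP [Det no] [N tree]]]]]]
The difference turns on whether VP → VP PP is used at the relevant span, versus an alternative expansion of VP.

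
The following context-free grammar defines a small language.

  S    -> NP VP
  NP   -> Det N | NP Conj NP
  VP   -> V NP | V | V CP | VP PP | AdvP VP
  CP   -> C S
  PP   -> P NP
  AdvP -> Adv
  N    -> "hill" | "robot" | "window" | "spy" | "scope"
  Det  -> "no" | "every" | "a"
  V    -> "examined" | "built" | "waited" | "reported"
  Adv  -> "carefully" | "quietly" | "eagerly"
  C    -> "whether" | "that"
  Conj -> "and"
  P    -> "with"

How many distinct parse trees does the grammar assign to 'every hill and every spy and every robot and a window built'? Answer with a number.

Two of the 5 distinct bracketings:
[S [NP [NP [Det every] [N hill]] [Conj and] [NP [NP [Det every] [N spy]] [Conj and] [NP [NP [Det every] [N robot]] [Conj and] [NP [Det a] [N window]]]]] [VP [V built]]]
[S [NP [NP [Det every] [N hill]] [Conj and] [NP [NP [NP [Det every] [N spy]] [Conj and] [NP [Det every] [N robot]]] [Conj and] [NP [Det a] [N window]]]] [VP [V built]]]
The trees differ in how a recursive rule is bracketed over the same span.

5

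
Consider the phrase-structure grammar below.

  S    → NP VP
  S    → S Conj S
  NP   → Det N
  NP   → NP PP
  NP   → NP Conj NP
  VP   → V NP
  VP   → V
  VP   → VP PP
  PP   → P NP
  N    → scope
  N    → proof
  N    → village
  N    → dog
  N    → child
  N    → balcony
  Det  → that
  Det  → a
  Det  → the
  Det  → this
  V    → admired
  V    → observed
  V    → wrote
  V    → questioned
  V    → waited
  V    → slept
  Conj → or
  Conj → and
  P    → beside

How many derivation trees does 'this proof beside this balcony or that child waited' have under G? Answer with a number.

The two bracketings:
[S [NP [NP [Det this] [N proof]] [PP [P beside] [NP [NP [Det this] [N balcony]] [Conj or] [NP [Det that] [N child]]]]] [VP [V waited]]]
[S [NP [NP [NP [Det this] [N proof]] [PP [P beside] [NP [Det this] [N balcony]]]] [Conj or] [NP [Det that] [N child]]] [VP [V waited]]]
The trees differ in how a recursive rule is bracketed over the same span.

2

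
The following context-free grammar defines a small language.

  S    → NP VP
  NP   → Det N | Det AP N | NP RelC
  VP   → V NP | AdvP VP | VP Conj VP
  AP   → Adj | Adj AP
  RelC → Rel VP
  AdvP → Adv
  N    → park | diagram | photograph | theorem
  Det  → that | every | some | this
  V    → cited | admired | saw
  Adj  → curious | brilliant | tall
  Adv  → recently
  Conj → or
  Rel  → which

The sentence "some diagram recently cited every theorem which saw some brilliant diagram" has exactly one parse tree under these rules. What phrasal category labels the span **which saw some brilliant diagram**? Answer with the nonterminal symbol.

[S [NP [Det some] [N diagram]] [VP [AdvP [Adv recently]] [VP [V cited] [NP [NP [Det every] [N theorem]] [RelC [Rel which] [VP [V saw] [NP [Det some] [AP [Adj brilliant]] [N diagram]]]]]]]]
The span 'which saw some brilliant diagram' is the RelC node built by RelC → Rel VP.

RelC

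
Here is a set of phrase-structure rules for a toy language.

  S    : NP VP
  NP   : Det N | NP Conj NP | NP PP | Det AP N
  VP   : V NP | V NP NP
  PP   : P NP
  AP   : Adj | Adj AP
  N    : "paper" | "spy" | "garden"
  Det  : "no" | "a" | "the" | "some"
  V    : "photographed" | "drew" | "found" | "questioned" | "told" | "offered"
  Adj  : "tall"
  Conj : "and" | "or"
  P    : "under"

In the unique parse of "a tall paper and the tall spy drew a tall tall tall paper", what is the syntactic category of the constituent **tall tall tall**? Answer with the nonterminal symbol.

[S [NP [NP [Det a] [AP [Adj tall]] [N paper]] [Conj and] [NP [Det the] [AP [Adj tall]] [N spy]]] [VP [V drew] [NP [Det a] [AP [Adj tall] [AP [Adj tall] [AP [Adj tall]]]] [N paper]]]]
The span 'tall tall tall' is the AP node built by AP → Adj AP.

AP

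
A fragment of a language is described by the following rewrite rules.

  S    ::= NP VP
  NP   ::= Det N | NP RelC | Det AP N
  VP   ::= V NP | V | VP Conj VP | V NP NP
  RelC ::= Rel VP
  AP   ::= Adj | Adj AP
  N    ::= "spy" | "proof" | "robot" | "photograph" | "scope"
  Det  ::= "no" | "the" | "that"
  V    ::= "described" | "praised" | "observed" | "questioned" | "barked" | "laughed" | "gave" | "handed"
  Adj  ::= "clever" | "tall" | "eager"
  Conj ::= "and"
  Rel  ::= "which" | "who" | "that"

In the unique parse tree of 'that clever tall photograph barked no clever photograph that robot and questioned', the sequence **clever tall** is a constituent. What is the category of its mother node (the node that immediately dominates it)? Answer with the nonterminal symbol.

NP

S
  NP
    Det: that
    AP
      Adj: clever
      AP
        Adj: tall
    N: photograph
  VP
    VP
      V: barked
      NP
        Det: no
        AP
          Adj: clever
        N: photograph
      NP
        Det: that
        N: robot
    Conj: and
    VP
      V: questioned
The span 'clever tall' is the AP node built by AP → Adj AP.
Its mother is the NP built by NP → Det AP N.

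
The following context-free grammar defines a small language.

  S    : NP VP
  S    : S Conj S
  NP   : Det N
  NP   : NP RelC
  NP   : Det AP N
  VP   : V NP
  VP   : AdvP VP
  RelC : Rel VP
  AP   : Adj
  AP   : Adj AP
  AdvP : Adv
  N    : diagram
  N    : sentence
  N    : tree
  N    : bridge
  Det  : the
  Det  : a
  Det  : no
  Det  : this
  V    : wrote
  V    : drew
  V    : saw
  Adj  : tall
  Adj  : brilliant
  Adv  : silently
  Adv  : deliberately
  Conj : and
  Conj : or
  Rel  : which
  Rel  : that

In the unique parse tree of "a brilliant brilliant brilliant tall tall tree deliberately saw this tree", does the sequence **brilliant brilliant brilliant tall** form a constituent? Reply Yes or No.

[S [NP [Det a] [AP [Adj brilliant] [AP [Adj brilliant] [AP [Adj brilliant] [AP [Adj tall] [AP [Adj tall]]]]]] [N tree]] [VP [AdvP [Adv deliberately]] [VP [V saw] [NP [Det this] [N tree]]]]]
The smallest constituent containing 'brilliant brilliant brilliant tall' is the AP spanning 'brilliant brilliant brilliant tall tall'; no single node in the tree dominates exactly the given words.

No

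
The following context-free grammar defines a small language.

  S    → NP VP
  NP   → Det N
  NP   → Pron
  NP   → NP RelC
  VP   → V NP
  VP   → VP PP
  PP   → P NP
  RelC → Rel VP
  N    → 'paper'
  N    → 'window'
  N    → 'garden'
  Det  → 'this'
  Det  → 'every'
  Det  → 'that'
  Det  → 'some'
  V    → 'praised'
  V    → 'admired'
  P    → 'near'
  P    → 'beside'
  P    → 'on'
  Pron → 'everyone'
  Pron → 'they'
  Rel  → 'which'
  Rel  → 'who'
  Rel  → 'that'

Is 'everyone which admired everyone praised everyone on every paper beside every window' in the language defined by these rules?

Grammatical

S
  NP
    NP
      Pron: everyone
    RelC
      Rel: which
      VP
        V: admired
        NP
          Pron: everyone
  VP
    VP
      VP
        V: praised
        NP
          Pron: everyone
      PP
        P: on
        NP
          Det: every
          N: paper
    PP
      P: beside
      NP
        Det: every
        N: window
Each bracket corresponds to one application of a listed rule, so the string is derivable from S.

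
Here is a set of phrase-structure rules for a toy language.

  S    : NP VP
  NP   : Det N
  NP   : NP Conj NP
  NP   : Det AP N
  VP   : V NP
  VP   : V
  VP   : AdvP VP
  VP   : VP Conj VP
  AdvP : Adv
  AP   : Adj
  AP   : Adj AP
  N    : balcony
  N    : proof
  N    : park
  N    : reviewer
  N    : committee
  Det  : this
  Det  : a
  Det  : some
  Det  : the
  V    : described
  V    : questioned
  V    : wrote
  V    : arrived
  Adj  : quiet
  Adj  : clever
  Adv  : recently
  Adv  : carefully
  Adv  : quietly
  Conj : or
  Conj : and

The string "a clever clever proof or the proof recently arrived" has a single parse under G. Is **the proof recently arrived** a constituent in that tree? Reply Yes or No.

No

[S [NP [NP [Det a] [AP [Adj clever] [AP [Adj clever]]] [N proof]] [Conj or] [NP [Det the] [N proof]]] [VP [AdvP [Adv recently]] [VP [V arrived]]]]
The smallest constituent containing 'the proof recently arrived' is the S spanning 'a clever clever proof or the proof recently arrived'; no single node in the tree dominates exactly the given words.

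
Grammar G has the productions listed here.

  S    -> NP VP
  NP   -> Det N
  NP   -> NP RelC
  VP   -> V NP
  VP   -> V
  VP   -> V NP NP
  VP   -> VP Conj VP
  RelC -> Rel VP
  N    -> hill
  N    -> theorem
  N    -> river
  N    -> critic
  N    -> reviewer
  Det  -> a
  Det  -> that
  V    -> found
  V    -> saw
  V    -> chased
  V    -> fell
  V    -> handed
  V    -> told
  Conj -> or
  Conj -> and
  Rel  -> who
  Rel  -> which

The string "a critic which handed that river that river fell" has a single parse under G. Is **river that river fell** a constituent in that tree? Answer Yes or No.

No

[S [NP [NP [Det a] [N critic]] [RelC [Rel which] [VP [V handed] [NP [Det that] [N river]] [NP [Det that] [N river]]]]] [VP [V fell]]]
The smallest constituent containing 'river that river fell' is the S spanning 'a critic which handed that river that river fell'; no single node in the tree dominates exactly the given words.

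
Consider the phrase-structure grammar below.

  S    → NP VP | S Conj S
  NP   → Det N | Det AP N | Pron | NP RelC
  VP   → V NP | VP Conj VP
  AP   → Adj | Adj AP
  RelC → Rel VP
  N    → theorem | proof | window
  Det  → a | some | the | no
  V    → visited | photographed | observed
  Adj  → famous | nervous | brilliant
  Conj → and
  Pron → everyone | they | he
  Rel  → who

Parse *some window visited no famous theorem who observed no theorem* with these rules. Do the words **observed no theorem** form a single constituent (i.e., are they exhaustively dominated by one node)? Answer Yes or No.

Yes

[S [NP [Det some] [N window]] [VP [V visited] [NP [NP [Det no] [AP [Adj famous]] [N theorem]] [RelC [Rel who] [VP [V observed] [NP [Det no] [N theorem]]]]]]]
The words 'observed no theorem' are exhaustively dominated by a single VP node (built by VP → V NP), so they form a constituent.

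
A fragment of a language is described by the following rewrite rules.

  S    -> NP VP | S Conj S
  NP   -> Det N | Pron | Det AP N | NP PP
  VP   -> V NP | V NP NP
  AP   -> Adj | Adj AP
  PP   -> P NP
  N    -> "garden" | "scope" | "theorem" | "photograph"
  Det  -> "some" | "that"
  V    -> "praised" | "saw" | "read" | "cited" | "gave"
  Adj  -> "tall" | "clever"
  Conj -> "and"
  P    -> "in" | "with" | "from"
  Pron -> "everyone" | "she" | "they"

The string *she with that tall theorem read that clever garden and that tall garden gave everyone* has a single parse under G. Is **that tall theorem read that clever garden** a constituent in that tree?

[S [S [NP [NP [Pron she]] [PP [P with] [NP [Det that] [AP [Adj tall]] [N theorem]]]] [VP [V read] [NP [Det that] [AP [Adj clever]] [N garden]]]] [Conj and] [S [NP [Det that] [AP [Adj tall]] [N garden]] [VP [V gave] [NP [Pron everyone]]]]]
The smallest constituent containing 'that tall theorem read that clever garden' is the S spanning 'she with that tall theorem read that clever garden'; no single node in the tree dominates exactly the given words.

No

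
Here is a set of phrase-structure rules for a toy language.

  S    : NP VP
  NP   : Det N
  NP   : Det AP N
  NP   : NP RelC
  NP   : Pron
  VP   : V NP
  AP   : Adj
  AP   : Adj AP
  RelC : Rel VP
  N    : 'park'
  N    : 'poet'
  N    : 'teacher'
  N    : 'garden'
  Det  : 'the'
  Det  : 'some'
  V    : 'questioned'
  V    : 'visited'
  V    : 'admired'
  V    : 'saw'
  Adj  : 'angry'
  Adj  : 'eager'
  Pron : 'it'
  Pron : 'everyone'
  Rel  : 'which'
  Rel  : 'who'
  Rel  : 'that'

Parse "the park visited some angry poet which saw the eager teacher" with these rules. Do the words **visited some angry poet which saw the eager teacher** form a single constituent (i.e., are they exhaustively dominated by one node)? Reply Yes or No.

[S [NP [Det the] [N park]] [VP [V visited] [NP [NP [Det some] [AP [Adj angry]] [N poet]] [RelC [Rel which] [VP [V saw] [NP [Det the] [AP [Adj eager]] [N teacher]]]]]]]
The words 'visited some angry poet which saw the eager teacher' are exhaustively dominated by a single VP node (built by VP → V NP), so they form a constituent.

Yes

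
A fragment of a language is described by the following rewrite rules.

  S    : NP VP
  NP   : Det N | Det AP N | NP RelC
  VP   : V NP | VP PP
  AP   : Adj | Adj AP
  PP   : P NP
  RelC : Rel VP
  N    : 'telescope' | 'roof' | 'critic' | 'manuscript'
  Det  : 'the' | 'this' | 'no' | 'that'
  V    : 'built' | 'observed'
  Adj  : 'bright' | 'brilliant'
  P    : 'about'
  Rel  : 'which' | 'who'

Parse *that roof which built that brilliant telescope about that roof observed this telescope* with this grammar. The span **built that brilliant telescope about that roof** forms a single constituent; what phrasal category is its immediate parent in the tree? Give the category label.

[S [NP [NP [Det that] [N roof]] [RelC [Rel which] [VP [VP [V built] [NP [Det that] [AP [Adj brilliant]] [N telescope]]] [PP [P about] [NP [Det that] [N roof]]]]]] [VP [V observed] [NP [Det this] [N telescope]]]]
The span 'built that brilliant telescope about that roof' is the VP node built by VP → VP PP.
Its mother is the RelC built by RelC → Rel VP.

RelC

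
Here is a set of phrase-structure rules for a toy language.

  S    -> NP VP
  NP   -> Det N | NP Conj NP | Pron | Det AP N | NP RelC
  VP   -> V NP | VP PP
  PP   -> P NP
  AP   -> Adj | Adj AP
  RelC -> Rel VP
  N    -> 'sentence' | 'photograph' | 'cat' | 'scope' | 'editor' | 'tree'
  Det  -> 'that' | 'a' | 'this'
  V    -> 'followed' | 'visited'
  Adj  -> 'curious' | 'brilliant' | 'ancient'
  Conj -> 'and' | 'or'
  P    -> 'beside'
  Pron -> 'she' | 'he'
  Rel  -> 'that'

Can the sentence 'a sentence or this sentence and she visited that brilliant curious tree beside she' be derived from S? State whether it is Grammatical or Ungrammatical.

[S [NP [NP [Det a] [N sentence]] [Conj or] [NP [NP [Det this] [N sentence]] [Conj and] [NP [Pron she]]]] [VP [VP [V visited] [NP [Det that] [AP [Adj brilliant] [AP [Adj curious]]] [N tree]]] [PP [P beside] [NP [Pron she]]]]]
The bracketing above is licensed at every node by one of the given productions, with S at the root.

Grammatical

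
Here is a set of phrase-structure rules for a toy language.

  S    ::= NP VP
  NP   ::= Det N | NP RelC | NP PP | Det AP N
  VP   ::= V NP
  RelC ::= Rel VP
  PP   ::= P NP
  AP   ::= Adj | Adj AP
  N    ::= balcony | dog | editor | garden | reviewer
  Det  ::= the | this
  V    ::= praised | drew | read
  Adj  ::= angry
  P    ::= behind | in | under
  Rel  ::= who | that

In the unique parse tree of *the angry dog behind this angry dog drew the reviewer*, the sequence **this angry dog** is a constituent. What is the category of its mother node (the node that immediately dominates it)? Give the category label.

[S [NP [NP [Det the] [AP [Adj angry]] [N dog]] [PP [P behind] [NP [Det this] [AP [Adj angry]] [N dog]]]] [VP [V drew] [NP [Det the] [N reviewer]]]]
The span 'this angry dog' is the NP node built by NP → Det AP N.
Its mother is the PP built by PP → P NP.

PP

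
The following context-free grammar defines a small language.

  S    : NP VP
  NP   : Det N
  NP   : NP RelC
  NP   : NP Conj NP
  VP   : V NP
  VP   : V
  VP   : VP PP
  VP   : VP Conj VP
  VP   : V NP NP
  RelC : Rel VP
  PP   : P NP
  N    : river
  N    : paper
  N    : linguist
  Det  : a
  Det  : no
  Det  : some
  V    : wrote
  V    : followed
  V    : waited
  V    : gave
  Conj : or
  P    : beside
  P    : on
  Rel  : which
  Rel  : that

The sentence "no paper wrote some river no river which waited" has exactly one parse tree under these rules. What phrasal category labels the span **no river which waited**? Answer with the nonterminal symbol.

NP

[S [NP [Det no] [N paper]] [VP [V wrote] [NP [Det some] [N river]] [NP [NP [Det no] [N river]] [RelC [Rel which] [VP [V waited]]]]]]
The span 'no river which waited' is the NP node built by NP → NP RelC.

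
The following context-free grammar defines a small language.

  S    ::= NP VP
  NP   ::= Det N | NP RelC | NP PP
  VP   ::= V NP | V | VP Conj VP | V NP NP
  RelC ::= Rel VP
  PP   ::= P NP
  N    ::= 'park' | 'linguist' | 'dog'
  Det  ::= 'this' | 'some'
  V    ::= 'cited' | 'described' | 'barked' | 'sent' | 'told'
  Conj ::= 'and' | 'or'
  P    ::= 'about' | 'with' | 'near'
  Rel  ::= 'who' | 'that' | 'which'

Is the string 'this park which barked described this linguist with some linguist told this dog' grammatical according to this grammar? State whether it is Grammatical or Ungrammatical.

Ungrammatical

For S → NP VP, every NP-prefix leaves a non-VP remainder: after 'this park' the remainder is not a VP; after 'this park which barked' the remainder is not a VP.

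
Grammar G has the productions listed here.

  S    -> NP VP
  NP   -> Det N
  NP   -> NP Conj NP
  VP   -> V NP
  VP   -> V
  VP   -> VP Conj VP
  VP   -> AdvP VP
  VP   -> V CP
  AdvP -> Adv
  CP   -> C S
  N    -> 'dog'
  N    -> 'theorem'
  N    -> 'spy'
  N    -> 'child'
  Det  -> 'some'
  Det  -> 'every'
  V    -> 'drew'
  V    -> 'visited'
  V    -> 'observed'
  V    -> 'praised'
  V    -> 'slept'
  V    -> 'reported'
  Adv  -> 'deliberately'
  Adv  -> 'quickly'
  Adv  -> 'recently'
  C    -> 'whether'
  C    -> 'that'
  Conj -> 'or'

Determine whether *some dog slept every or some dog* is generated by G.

Ungrammatical

A Det word can never sit immediately before a Conj word in any string this grammar generates, so the substring 'every or' rules out a derivation.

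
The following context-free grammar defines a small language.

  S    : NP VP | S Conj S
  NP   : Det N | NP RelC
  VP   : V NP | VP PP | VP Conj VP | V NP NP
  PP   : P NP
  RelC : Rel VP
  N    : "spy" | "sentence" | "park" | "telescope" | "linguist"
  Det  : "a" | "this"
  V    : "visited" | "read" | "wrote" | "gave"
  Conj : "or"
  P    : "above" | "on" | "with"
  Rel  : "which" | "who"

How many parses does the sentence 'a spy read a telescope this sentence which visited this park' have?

[S [NP [Det a] [N spy]] [VP [V read] [NP [Det a] [N telescope]] [NP [NP [Det this] [N sentence]] [RelC [Rel which] [VP [V visited] [NP [Det this] [N park]]]]]]]
No rule offers an alternative attachment or grouping for any span, so this is the only derivation.

1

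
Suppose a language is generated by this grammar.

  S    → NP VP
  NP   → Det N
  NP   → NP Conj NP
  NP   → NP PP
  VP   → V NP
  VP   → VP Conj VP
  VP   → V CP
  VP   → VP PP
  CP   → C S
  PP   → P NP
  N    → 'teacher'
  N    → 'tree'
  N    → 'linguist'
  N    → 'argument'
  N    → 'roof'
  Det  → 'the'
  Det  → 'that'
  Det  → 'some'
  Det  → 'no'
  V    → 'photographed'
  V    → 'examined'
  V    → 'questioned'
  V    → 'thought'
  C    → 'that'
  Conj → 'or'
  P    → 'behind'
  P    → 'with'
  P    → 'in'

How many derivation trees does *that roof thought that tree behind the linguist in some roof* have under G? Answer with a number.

5

Two of the 5 distinct bracketings:
[S [NP [Det that] [N roof]] [VP [V thought] [NP [NP [Det that] [N tree]] [PP [P behind] [NP [NP [Det the] [N linguist]] [PP [P in] [NP [Det some] [N roof]]]]]]]]
[S [NP [Det that] [N roof]] [VP [V thought] [NP [NP [NP [Det that] [N tree]] [PP [P behind] [NP [Det the] [N linguist]]]] [PP [P in] [NP [Det some] [N roof]]]]]]
The trees differ in how a recursive rule is bracketed over the same span.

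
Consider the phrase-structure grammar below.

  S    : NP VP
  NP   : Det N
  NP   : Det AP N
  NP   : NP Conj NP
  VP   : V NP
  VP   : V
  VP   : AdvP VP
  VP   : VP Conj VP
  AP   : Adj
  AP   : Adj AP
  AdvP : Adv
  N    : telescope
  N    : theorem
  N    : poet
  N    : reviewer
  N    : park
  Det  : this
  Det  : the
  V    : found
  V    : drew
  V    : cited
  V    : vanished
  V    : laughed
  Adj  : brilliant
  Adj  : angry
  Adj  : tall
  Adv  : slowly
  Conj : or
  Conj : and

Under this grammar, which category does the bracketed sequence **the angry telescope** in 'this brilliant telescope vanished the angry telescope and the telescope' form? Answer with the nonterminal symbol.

[S [NP [Det this] [AP [Adj brilliant]] [N telescope]] [VP [V vanished] [NP [NP [Det the] [AP [Adj angry]] [N telescope]] [Conj and] [NP [Det the] [N telescope]]]]]
The span 'the angry telescope' is the NP node built by NP → Det AP N.

NP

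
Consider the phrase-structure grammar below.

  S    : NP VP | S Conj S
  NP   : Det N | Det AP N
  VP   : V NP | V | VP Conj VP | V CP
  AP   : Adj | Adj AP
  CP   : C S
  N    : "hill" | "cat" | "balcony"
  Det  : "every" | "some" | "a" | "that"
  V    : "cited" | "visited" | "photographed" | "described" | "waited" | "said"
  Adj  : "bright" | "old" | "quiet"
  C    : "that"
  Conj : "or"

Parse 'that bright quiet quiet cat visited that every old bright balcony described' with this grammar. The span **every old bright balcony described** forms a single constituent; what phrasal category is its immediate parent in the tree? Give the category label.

CP

[S [NP [Det that] [AP [Adj bright] [AP [Adj quiet] [AP [Adj quiet]]]] [N cat]] [VP [V visited] [CP [C that] [S [NP [Det every] [AP [Adj old] [AP [Adj bright]]] [N balcony]] [VP [V described]]]]]]
The span 'every old bright balcony described' is the S node built by S → NP VP.
Its mother is the CP built by CP → C S.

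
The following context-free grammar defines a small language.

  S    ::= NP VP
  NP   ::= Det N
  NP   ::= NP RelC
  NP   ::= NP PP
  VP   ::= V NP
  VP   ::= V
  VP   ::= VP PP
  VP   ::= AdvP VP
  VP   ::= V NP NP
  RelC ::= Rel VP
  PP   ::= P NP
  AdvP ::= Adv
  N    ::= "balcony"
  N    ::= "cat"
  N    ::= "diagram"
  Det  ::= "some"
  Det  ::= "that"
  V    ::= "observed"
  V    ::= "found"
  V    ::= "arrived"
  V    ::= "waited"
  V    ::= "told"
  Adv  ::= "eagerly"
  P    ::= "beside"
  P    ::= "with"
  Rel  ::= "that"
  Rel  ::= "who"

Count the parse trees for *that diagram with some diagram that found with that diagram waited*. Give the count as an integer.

Two of the 5 distinct bracketings:
[S [NP [NP [NP [Det that] [N diagram]] [PP [P with] [NP [Det some] [N diagram]]]] [RelC [Rel that] [VP [VP [V found]] [PP [P with] [NP [Det that] [N diagram]]]]]] [VP [V waited]]]
[S [NP [NP [Det that] [N diagram]] [PP [P with] [NP [NP [Det some] [N diagram]] [RelC [Rel that] [VP [VP [V found]] [PP [P with] [NP [Det that] [N diagram]]]]]]]] [VP [V waited]]]
The trees differ in how a recursive rule is bracketed over the same span.

5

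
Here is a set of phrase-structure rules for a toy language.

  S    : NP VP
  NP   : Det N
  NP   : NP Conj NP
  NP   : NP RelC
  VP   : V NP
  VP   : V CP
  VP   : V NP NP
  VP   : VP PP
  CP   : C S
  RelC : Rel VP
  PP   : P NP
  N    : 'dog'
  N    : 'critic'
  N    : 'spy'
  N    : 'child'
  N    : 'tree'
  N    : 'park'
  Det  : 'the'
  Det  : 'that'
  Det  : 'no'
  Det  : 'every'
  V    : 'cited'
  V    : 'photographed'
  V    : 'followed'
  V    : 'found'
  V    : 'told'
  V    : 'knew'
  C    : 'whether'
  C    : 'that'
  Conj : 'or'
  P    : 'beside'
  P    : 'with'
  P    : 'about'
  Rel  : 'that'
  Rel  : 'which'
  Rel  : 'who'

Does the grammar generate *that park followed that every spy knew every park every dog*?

Grammatical

S
  NP
    Det: that
    N: park
  VP
    V: followed
    CP
      C: that
      S
        NP
          Det: every
          N: spy
        VP
          V: knew
          NP
            Det: every
            N: park
          NP
            Det: every
            N: dog
Every word is introduced by a lexical rule and the phrasal rules combine the resulting categories into a single S.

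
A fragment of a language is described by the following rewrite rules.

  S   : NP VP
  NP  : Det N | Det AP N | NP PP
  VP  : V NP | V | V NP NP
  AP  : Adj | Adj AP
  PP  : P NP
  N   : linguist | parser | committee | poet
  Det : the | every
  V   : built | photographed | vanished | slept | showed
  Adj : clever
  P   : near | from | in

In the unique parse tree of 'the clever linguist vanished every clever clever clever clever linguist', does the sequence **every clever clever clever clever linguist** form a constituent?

[S [NP [Det the] [AP [Adj clever]] [N linguist]] [VP [V vanished] [NP [Det every] [AP [Adj clever] [AP [Adj clever] [AP [Adj clever] [AP [Adj clever]]]]] [N linguist]]]]
The words 'every clever clever clever clever linguist' are exhaustively dominated by a single NP node (built by NP → Det AP N), so they form a constituent.

Yes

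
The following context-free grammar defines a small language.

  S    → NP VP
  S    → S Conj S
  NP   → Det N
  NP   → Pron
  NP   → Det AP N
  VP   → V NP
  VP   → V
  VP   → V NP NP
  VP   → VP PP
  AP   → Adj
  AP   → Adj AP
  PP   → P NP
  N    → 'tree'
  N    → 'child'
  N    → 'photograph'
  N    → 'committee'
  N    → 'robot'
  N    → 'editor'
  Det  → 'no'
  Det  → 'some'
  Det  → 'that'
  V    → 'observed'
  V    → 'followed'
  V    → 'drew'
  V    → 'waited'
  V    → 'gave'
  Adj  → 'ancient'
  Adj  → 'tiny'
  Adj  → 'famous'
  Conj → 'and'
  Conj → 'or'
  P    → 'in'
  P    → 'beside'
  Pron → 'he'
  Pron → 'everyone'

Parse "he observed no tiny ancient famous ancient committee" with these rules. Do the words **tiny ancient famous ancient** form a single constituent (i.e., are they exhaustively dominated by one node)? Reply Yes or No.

[S [NP [Pron he]] [VP [V observed] [NP [Det no] [AP [Adj tiny] [AP [Adj ancient] [AP [Adj famous] [AP [Adj ancient]]]]] [N committee]]]]
The words 'tiny ancient famous ancient' are exhaustively dominated by a single AP node (built by AP → Adj AP), so they form a constituent.

Yes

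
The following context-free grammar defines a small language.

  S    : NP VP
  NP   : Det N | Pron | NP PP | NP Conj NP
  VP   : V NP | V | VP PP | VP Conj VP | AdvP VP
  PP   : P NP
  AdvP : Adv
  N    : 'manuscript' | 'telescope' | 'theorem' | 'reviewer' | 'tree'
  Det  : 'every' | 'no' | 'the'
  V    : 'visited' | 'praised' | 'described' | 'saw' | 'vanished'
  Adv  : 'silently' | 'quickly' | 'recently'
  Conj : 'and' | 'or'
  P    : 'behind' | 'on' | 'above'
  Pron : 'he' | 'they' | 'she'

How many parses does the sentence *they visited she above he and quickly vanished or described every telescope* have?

6

Two of the 6 distinct bracketings:
[S [NP [Pron they]] [VP [VP [V visited] [NP [NP [Pron she]] [PP [P above] [NP [Pron he]]]]] [Conj and] [VP [VP [AdvP [Adv quickly]] [VP [V vanished]]] [Conj or] [VP [V described] [NP [Det every] [N telescope]]]]]]
[S [NP [Pron they]] [VP [VP [V visited] [NP [NP [Pron she]] [PP [P above] [NP [Pron he]]]]] [Conj and] [VP [AdvP [Adv quickly]] [VP [VP [V vanished]] [Conj or] [VP [V described] [NP [Det every] [N telescope]]]]]]]
The trees differ in how a recursive rule is bracketed over the same span.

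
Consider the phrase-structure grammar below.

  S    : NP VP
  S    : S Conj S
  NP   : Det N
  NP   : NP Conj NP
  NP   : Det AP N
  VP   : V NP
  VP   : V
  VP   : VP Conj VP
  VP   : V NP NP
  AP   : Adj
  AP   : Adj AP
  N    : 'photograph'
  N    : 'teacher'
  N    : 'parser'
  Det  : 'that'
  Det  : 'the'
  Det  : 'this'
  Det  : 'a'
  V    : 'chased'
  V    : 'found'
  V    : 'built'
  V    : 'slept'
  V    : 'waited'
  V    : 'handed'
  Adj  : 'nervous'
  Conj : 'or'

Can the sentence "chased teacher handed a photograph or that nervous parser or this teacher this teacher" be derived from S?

Ungrammatical

A V word can never sit immediately before an N word in any string this grammar generates, so the substring 'chased teacher' rules out a derivation.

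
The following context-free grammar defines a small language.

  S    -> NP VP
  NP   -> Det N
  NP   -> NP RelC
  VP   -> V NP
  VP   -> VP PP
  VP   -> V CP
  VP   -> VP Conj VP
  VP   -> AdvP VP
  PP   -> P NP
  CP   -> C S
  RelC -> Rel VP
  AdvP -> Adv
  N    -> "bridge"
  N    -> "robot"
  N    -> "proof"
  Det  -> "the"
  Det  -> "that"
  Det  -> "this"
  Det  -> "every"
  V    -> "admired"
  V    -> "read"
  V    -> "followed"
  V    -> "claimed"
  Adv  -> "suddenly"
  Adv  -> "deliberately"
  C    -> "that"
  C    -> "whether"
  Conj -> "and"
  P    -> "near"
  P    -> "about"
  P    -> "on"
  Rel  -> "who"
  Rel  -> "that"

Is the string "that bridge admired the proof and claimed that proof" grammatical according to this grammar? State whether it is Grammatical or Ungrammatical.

[S [NP [Det that] [N bridge]] [VP [VP [V admired] [NP [Det the] [N proof]]] [Conj and] [VP [V claimed] [NP [Det that] [N proof]]]]]
Every word is introduced by a lexical rule and the phrasal rules combine the resulting categories into a single S.

Grammatical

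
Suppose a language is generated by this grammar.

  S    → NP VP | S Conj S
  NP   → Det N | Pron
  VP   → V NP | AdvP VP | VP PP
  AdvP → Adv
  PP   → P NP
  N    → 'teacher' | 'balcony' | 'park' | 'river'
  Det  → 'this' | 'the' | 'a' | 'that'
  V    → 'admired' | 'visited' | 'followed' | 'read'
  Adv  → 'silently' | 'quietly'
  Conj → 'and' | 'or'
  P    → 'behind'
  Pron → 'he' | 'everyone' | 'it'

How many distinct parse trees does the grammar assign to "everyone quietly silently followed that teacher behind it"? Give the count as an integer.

Two of the 3 distinct bracketings:
[S [NP [Pron everyone]] [VP [AdvP [Adv quietly]] [VP [AdvP [Adv silently]] [VP [VP [V followed] [NP [Det that] [N teacher]]] [PP [P behind] [NP [Pron it]]]]]]]
[S [NP [Pron everyone]] [VP [AdvP [Adv quietly]] [VP [VP [AdvP [Adv silently]] [VP [V followed] [NP [Det that] [N teacher]]]] [PP [P behind] [NP [Pron it]]]]]]
The trees differ in how a recursive rule is bracketed over the same span.

3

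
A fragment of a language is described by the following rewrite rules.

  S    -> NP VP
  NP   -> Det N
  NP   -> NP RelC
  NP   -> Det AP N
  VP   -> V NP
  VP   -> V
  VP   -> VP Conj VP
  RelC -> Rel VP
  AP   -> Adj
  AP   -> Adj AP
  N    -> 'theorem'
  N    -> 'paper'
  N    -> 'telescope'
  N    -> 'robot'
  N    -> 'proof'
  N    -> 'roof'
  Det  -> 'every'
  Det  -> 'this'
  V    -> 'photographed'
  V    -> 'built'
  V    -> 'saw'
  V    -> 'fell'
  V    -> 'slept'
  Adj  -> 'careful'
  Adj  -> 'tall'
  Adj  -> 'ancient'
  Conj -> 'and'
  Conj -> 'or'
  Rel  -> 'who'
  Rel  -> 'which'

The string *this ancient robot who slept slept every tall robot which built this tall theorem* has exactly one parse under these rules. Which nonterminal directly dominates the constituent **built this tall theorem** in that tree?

RelC

[S [NP [NP [Det this] [AP [Adj ancient]] [N robot]] [RelC [Rel who] [VP [V slept]]]] [VP [V slept] [NP [NP [Det every] [AP [Adj tall]] [N robot]] [RelC [Rel which] [VP [V built] [NP [Det this] [AP [Adj tall]] [N theorem]]]]]]]
The span 'built this tall theorem' is the VP node built by VP → V NP.
Its mother is the RelC built by RelC → Rel VP.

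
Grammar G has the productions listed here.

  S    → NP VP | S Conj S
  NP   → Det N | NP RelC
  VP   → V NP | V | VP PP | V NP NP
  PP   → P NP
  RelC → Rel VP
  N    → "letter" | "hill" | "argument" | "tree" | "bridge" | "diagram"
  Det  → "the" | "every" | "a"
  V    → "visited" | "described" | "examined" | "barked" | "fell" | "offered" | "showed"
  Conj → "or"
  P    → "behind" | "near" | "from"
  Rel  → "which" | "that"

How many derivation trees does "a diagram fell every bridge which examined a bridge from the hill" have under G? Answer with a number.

3

Two of the 3 distinct bracketings:
[S [NP [Det a] [N diagram]] [VP [V fell] [NP [NP [Det every] [N bridge]] [RelC [Rel which] [VP [VP [V examined] [NP [Det a] [N bridge]]] [PP [P from] [NP [Det the] [N hill]]]]]]]]
[S [NP [Det a] [N diagram]] [VP [VP [V fell] [NP [NP [Det every] [N bridge]] [RelC [Rel which] [VP [V examined] [NP [Det a] [N bridge]]]]]] [PP [P from] [NP [Det the] [N hill]]]]]
The trees differ in how a recursive rule is bracketed over the same span.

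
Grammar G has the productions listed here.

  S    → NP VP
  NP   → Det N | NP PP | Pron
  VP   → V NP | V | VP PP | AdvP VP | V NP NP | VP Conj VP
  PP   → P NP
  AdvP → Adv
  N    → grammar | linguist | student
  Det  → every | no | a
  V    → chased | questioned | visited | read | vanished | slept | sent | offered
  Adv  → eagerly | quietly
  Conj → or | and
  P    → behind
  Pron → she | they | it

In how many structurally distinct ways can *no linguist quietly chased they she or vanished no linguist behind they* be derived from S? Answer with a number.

Two of the 7 distinct bracketings:
[S [NP [Det no] [N linguist]] [VP [VP [AdvP [Adv quietly]] [VP [VP [V chased] [NP [Pron they]] [NP [Pron she]]] [Conj or] [VP [V vanished] [NP [Det no] [N linguist]]]]] [PP [P behind] [NP [Pron they]]]]]
[S [NP [Det no] [N linguist]] [VP [VP [VP [AdvP [Adv quietly]] [VP [V chased] [NP [Pron they]] [NP [Pron she]]]] [Conj or] [VP [V vanished] [NP [Det no] [N linguist]]]] [PP [P behind] [NP [Pron they]]]]]
The trees differ in how a recursive rule is bracketed over the same span.

7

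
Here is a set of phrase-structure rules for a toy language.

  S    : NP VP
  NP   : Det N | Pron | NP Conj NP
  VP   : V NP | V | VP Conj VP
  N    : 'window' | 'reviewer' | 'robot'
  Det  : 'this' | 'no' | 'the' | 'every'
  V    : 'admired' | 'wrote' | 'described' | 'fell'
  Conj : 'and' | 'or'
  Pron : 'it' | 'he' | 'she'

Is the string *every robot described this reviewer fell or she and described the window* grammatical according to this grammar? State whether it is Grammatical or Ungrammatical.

For S → NP VP, the only prefix that parses as NP is 'every robot', but the remainder 'described this reviewer fell or she and described the window' is not a VP under these rules.

Ungrammatical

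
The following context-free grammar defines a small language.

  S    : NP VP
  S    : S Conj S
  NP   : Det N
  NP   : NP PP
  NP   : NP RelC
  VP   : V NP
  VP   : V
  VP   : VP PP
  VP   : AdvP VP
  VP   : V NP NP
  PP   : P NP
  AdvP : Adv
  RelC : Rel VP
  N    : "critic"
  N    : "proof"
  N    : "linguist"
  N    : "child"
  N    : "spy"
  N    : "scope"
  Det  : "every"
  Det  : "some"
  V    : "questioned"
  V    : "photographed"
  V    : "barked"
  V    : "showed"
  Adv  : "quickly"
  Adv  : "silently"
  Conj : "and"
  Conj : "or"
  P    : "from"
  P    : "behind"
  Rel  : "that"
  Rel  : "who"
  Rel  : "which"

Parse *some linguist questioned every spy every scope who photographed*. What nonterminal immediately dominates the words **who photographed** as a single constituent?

RelC

[S [NP [Det some] [N linguist]] [VP [V questioned] [NP [Det every] [N spy]] [NP [NP [Det every] [N scope]] [RelC [Rel who] [VP [V photographed]]]]]]
The span 'who photographed' is the RelC node built by RelC → Rel VP.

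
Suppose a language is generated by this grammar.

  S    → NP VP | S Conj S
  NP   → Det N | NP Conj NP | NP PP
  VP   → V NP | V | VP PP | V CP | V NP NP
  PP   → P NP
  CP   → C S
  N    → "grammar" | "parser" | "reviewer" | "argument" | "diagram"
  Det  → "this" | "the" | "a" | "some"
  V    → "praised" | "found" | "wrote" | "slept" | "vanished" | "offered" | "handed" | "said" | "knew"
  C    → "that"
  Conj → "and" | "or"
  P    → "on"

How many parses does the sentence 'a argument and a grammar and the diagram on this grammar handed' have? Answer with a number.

5

Two of the 5 distinct bracketings:
[S [NP [NP [Det a] [N argument]] [Conj and] [NP [NP [Det a] [N grammar]] [Conj and] [NP [NP [Det the] [N diagram]] [PP [P on] [NP [Det this] [N grammar]]]]]] [VP [V handed]]]
[S [NP [NP [Det a] [N argument]] [Conj and] [NP [NP [NP [Det a] [N grammar]] [Conj and] [NP [Det the] [N diagram]]] [PP [P on] [NP [Det this] [N grammar]]]]] [VP [V handed]]]
The trees differ in how a recursive rule is bracketed over the same span.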